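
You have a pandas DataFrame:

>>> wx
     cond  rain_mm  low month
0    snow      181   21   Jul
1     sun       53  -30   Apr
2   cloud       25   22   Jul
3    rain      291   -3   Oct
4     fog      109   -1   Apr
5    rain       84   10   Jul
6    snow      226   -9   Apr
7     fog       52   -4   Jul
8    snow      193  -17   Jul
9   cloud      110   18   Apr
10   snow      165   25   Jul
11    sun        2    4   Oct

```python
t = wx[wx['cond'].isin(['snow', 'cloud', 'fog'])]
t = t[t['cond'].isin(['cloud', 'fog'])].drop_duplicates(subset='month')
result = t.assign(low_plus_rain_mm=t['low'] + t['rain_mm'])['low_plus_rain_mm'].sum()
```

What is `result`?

filter rows where cond in ['snow', 'cloud', 'fog']:
     cond  rain_mm  low month
0    snow      181   21   Jul
2   cloud       25   22   Jul
4     fog      109   -1   Apr
6    snow      226   -9   Apr
7     fog       52   -4   Jul
8    snow      193  -17   Jul
9   cloud      110   18   Apr
10   snow      165   25   Jul
filter rows where cond in ['cloud', 'fog']:
    cond  rain_mm  low month
2  cloud       25   22   Jul
4    fog      109   -1   Apr
7    fog       52   -4   Jul
9  cloud      110   18   Apr
drop duplicate month (keep=first):
    cond  rain_mm  low month
2  cloud       25   22   Jul
4    fog      109   -1   Apr
add column low_plus_rain_mm = t['low'] + t['rain_mm']:
    cond  rain_mm  low month  low_plus_rain_mm
2  cloud       25   22   Jul                47
4    fog      109   -1   Apr               108
So sum() = 155.

155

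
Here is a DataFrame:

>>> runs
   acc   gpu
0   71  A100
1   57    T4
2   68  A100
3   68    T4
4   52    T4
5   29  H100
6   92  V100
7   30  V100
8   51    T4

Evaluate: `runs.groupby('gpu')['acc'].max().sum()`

group by gpu, max of acc:
gpu
A100    71
H100    29
T4      68
V100    92
Name: acc, dtype: int64
Finally, sum of the resulting series = 260.

260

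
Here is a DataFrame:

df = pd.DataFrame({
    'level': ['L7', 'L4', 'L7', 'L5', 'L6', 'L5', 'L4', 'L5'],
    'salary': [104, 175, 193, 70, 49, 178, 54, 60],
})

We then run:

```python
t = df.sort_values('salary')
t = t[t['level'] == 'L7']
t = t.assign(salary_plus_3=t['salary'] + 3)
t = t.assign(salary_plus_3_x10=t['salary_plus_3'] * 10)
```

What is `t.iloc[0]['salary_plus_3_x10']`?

1070

sort by salary:
  level  salary
4    L6      49
6    L4      54
7    L5      60
3    L5      70
0    L7     104
1    L4     175
5    L5     178
2    L7     193
filter rows where level == 'L7':
  level  salary
0    L7     104
2    L7     193
add column salary_plus_3 = t['salary'] + 3:
  level  salary  salary_plus_3
0    L7     104            107
2    L7     193            196
add column salary_plus_3_x10 = t['salary_plus_3'] * 10:
  level  salary  salary_plus_3  salary_plus_3_x10
0    L7     104            107               1070
2    L7     193            196               1960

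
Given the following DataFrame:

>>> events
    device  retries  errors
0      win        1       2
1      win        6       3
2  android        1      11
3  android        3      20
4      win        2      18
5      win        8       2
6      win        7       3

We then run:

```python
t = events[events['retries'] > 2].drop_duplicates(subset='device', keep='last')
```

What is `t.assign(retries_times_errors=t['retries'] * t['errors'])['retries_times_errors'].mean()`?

40.5

filter rows where retries > 2:
    device  retries  errors
1      win        6       3
3  android        3      20
5      win        8       2
6      win        7       3
drop duplicate device (keep=last):
    device  retries  errors
3  android        3      20
6      win        7       3
add column retries_times_errors = t['retries'] * t['errors']:
    device  retries  errors  retries_times_errors
3  android        3      20                    60
6      win        7       3                    21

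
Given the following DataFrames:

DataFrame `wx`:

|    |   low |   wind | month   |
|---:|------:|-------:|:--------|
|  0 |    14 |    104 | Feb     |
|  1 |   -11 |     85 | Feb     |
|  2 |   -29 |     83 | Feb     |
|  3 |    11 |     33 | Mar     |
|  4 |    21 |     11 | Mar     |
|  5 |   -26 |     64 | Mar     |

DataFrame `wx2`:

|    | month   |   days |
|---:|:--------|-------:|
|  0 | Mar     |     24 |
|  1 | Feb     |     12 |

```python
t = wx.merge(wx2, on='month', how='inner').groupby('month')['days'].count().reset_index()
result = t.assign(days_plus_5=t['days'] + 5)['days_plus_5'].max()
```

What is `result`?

merge on 'month' (how='inner') → 6 rows:
   low  wind month  days
0   14   104   Feb    12
1  -11    85   Feb    12
2  -29    83   Feb    12
3   11    33   Mar    24
4   21    11   Mar    24
5  -26    64   Mar    24
group by month, count of days:
month
Feb    3
Mar    3
Name: days, dtype: int64
reset_index():
  month  days
0   Feb     3
1   Mar     3
add column days_plus_5 = t['days'] + 5:
  month  days  days_plus_5
0   Feb     3            8
1   Mar     3            8
Hence 8.

8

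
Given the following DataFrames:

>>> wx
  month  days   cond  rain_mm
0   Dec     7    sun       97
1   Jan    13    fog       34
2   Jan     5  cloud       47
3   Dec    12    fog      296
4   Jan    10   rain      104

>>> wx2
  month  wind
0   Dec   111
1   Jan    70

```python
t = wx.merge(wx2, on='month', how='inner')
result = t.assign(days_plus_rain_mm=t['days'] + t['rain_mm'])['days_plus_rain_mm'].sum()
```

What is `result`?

625

merge on 'month' (how='inner') → 5 rows:
  month  days   cond  rain_mm  wind
0   Dec     7    sun       97   111
1   Jan    13    fog       34    70
2   Jan     5  cloud       47    70
3   Dec    12    fog      296   111
4   Jan    10   rain      104    70
add column days_plus_rain_mm = t['days'] + t['rain_mm']:
  month  days   cond  rain_mm  wind  days_plus_rain_mm
0   Dec     7    sun       97   111                104
1   Jan    13    fog       34    70                 47
2   Jan     5  cloud       47    70                 52
3   Dec    12    fog      296   111                308
4   Jan    10   rain      104    70                114
Taking the sum of column 'days_plus_rain_mm' gives 625.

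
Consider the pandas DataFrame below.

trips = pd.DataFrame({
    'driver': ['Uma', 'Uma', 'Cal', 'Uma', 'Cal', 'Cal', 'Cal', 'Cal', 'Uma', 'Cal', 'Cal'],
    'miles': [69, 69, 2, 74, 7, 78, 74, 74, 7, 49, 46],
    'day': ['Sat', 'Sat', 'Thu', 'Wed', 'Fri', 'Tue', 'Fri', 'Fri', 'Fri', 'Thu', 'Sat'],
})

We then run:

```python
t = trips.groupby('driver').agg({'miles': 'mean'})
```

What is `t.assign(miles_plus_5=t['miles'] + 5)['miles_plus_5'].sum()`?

111.892857143

group by driver, mean of miles:
            miles
driver           
Cal     47.142857
Uma     54.750000
add column miles_plus_5 = t['miles'] + 5:
            miles  miles_plus_5
driver                         
Cal     47.142857     52.142857
Uma     54.750000     59.750000
Taking the sum of column 'miles_plus_5' gives 111.892857143.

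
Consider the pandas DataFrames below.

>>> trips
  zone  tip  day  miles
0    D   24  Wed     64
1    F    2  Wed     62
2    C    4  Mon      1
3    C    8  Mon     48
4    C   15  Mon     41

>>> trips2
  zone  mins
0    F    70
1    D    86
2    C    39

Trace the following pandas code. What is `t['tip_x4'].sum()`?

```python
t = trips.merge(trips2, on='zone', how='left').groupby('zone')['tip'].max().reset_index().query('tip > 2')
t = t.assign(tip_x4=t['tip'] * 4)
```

156

merge on 'zone' (how='left') → 5 rows:
  zone  tip  day  miles  mins
0    D   24  Wed     64    86
1    F    2  Wed     62    70
2    C    4  Mon      1    39
3    C    8  Mon     48    39
4    C   15  Mon     41    39
group by zone, max of tip:
zone
C    15
D    24
F     2
Name: tip, dtype: int64
reset_index():
  zone  tip
0    C   15
1    D   24
2    F    2
filter rows where tip > 2:
  zone  tip
0    C   15
1    D   24
add column tip_x4 = t['tip'] * 4:
  zone  tip  tip_x4
0    C   15      60
1    D   24      96
Reading off the sum of column 'tip_x4', we get 156.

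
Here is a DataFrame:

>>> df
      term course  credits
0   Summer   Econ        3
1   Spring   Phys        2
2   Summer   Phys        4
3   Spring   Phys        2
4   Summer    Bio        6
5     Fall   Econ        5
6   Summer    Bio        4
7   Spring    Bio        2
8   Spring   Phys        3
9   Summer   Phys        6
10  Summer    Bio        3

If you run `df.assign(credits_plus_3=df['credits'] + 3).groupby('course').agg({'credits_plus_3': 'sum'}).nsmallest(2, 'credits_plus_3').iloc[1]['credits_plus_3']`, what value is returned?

27

add column credits_plus_3 = df['credits'] + 3:
      term course  credits  credits_plus_3
0   Summer   Econ        3               6
1   Spring   Phys        2               5
2   Summer   Phys        4               7
3   Spring   Phys        2               5
4   Summer    Bio        6               9
5     Fall   Econ        5               8
6   Summer    Bio        4               7
7   Spring    Bio        2               5
8   Spring   Phys        3               6
9   Summer   Phys        6               9
10  Summer    Bio        3               6
group by course, sum of credits_plus_3:
        credits_plus_3
course                
Bio                 27
Econ                14
Phys                32
take 2 rows with smallest credits_plus_3:
        credits_plus_3
course                
Econ                14
Bio                 27
Taking the value at position 1, column 'credits_plus_3' gives 27.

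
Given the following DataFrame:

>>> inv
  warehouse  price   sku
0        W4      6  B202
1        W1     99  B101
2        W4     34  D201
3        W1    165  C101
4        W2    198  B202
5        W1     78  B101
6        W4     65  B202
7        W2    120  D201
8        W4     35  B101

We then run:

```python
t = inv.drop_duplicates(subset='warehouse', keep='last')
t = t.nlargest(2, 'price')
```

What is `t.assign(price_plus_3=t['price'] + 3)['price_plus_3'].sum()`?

drop duplicate warehouse (keep=last):
  warehouse  price   sku
5        W1     78  B101
7        W2    120  D201
8        W4     35  B101
take 2 rows with largest price:
  warehouse  price   sku
7        W2    120  D201
5        W1     78  B101
add column price_plus_3 = t['price'] + 3:
  warehouse  price   sku  price_plus_3
7        W2    120  D201           123
5        W1     78  B101            81

204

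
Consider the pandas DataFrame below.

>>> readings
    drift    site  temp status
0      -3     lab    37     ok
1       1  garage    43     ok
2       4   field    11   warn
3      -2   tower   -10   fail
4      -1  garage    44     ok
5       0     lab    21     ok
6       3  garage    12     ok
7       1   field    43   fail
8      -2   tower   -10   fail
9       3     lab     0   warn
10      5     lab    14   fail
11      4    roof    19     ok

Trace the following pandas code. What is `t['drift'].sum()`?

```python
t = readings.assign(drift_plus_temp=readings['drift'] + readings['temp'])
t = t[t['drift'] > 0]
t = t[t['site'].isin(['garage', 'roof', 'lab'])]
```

16

add column drift_plus_temp = readings['drift'] + readings['temp']:
    drift    site  temp status  drift_plus_temp
0      -3     lab    37     ok               34
1       1  garage    43     ok               44
2       4   field    11   warn               15
3      -2   tower   -10   fail              -12
4      -1  garage    44     ok               43
5       0     lab    21     ok               21
6       3  garage    12     ok               15
7       1   field    43   fail               44
8      -2   tower   -10   fail              -12
9       3     lab     0   warn                3
10      5     lab    14   fail               19
11      4    roof    19     ok               23
filter rows where drift > 0:
    drift    site  temp status  drift_plus_temp
1       1  garage    43     ok               44
2       4   field    11   warn               15
6       3  garage    12     ok               15
7       1   field    43   fail               44
9       3     lab     0   warn                3
10      5     lab    14   fail               19
11      4    roof    19     ok               23
filter rows where site in ['garage', 'roof', 'lab']:
    drift    site  temp status  drift_plus_temp
1       1  garage    43     ok               44
6       3  garage    12     ok               15
9       3     lab     0   warn                3
10      5     lab    14   fail               19
11      4    roof    19     ok               23
Hence 16.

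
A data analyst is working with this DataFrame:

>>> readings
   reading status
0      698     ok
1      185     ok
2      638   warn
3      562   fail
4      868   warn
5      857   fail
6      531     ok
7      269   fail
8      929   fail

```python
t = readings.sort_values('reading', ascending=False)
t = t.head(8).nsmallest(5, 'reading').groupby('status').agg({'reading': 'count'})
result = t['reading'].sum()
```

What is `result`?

sort by reading descending:
   reading status
8      929   fail
4      868   warn
5      857   fail
0      698     ok
2      638   warn
3      562   fail
6      531     ok
7      269   fail
1      185     ok
take first 8 rows:
   reading status
8      929   fail
4      868   warn
5      857   fail
0      698     ok
2      638   warn
3      562   fail
6      531     ok
7      269   fail
take 5 rows with smallest reading:
   reading status
7      269   fail
6      531     ok
3      562   fail
2      638   warn
0      698     ok
group by status, count of reading:
        reading
status         
fail          2
ok            2
warn          1
sum of column 'reading' → 5

5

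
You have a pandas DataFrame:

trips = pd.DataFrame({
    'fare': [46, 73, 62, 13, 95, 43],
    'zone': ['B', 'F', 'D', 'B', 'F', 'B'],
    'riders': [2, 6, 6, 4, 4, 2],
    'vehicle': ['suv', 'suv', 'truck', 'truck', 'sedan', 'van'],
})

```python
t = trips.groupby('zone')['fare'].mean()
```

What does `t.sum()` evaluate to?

180.0

group by zone, mean of fare:
zone
B    34.0
D    62.0
F    84.0
Name: fare, dtype: float64
Then the sum of the resulting series: 180.0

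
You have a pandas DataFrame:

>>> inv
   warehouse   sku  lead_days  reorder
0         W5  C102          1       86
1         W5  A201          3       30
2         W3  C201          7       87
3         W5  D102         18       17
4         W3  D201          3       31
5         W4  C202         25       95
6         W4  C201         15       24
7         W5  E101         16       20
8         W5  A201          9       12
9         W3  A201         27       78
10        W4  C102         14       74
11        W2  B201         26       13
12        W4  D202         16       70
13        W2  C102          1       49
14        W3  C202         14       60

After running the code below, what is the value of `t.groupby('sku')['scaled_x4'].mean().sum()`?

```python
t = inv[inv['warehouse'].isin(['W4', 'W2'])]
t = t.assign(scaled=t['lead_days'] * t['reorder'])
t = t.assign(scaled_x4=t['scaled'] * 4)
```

filter rows where warehouse in ['W4', 'W2']:
   warehouse   sku  lead_days  reorder
5         W4  C202         25       95
6         W4  C201         15       24
10        W4  C102         14       74
11        W2  B201         26       13
12        W4  D202         16       70
13        W2  C102          1       49
add column scaled = t['lead_days'] * t['reorder']:
   warehouse   sku  lead_days  reorder  scaled
5         W4  C202         25       95    2375
6         W4  C201         15       24     360
10        W4  C102         14       74    1036
11        W2  B201         26       13     338
12        W4  D202         16       70    1120
13        W2  C102          1       49      49
add column scaled_x4 = t['scaled'] * 4:
   warehouse   sku  lead_days  reorder  scaled  scaled_x4
5         W4  C202         25       95    2375       9500
6         W4  C201         15       24     360       1440
10        W4  C102         14       74    1036       4144
11        W2  B201         26       13     338       1352
12        W4  D202         16       70    1120       4480
13        W2  C102          1       49      49        196
group by sku, mean of scaled_x4:
sku
B201    1352.0
C102    2170.0
C201    1440.0
C202    9500.0
D202    4480.0
Name: scaled_x4, dtype: float64

18942.0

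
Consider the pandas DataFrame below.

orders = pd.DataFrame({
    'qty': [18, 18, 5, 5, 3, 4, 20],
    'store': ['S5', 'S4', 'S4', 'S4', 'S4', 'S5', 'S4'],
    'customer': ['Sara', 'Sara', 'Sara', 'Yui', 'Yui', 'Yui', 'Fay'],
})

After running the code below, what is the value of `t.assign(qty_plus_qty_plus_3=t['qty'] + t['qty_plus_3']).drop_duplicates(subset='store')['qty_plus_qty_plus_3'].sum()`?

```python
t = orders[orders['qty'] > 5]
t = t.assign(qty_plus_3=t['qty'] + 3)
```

filter rows where qty > 5:
   qty store customer
0   18    S5     Sara
1   18    S4     Sara
6   20    S4      Fay
add column qty_plus_3 = t['qty'] + 3:
   qty store customer  qty_plus_3
0   18    S5     Sara          21
1   18    S4     Sara          21
6   20    S4      Fay          23
add column qty_plus_qty_plus_3 = t['qty'] + t['qty_plus_3']:
   qty store customer  qty_plus_3  qty_plus_qty_plus_3
0   18    S5     Sara          21                   39
1   18    S4     Sara          21                   39
6   20    S4      Fay          23                   43
drop duplicate store (keep=first):
   qty store customer  qty_plus_3  qty_plus_qty_plus_3
0   18    S5     Sara          21                   39
1   18    S4     Sara          21                   39
Hence 78.

78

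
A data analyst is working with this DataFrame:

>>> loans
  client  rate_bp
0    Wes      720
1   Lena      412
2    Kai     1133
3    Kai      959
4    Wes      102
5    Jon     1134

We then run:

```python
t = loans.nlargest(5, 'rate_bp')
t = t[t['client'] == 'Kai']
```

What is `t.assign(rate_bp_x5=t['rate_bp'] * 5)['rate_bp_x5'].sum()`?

10460

take 5 rows with largest rate_bp:
  client  rate_bp
5    Jon     1134
2    Kai     1133
3    Kai      959
0    Wes      720
1   Lena      412
filter rows where client == 'Kai':
  client  rate_bp
2    Kai     1133
3    Kai      959
add column rate_bp_x5 = t['rate_bp'] * 5:
  client  rate_bp  rate_bp_x5
2    Kai     1133        5665
3    Kai      959        4795
Then the sum of column 'rate_bp_x5': 10460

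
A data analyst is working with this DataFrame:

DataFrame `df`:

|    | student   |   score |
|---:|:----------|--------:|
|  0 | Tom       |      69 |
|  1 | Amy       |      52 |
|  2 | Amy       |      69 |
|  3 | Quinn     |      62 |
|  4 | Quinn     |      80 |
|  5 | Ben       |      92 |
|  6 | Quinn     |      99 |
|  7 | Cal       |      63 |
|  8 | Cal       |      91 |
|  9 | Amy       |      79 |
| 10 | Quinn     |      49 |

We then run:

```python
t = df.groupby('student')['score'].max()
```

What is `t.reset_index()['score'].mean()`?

86.0

group by student, max of score:
student
Amy      79
Ben      92
Cal      91
Quinn    99
Tom      69
Name: score, dtype: int64
reset_index():
  student  score
0     Amy     79
1     Ben     92
2     Cal     91
3   Quinn     99
4     Tom     69
mean of column 'score' → 86.0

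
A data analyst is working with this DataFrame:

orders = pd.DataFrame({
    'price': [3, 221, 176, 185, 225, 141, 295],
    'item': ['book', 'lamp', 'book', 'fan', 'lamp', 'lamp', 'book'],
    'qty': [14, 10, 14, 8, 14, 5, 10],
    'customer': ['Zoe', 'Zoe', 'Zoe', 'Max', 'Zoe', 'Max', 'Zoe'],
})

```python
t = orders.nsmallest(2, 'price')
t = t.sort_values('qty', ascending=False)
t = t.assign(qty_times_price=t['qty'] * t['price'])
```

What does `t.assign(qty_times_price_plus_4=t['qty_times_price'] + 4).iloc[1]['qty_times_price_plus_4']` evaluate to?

709

take 2 rows with smallest price:
   price  item  qty customer
0      3  book   14      Zoe
5    141  lamp    5      Max
sort by qty descending:
   price  item  qty customer
0      3  book   14      Zoe
5    141  lamp    5      Max
add column qty_times_price = t['qty'] * t['price']:
   price  item  qty customer  qty_times_price
0      3  book   14      Zoe               42
5    141  lamp    5      Max              705
add column qty_times_price_plus_4 = t['qty_times_price'] + 4:
   price  item  qty customer  qty_times_price  qty_times_price_plus_4
0      3  book   14      Zoe               42                      46
5    141  lamp    5      Max              705                     709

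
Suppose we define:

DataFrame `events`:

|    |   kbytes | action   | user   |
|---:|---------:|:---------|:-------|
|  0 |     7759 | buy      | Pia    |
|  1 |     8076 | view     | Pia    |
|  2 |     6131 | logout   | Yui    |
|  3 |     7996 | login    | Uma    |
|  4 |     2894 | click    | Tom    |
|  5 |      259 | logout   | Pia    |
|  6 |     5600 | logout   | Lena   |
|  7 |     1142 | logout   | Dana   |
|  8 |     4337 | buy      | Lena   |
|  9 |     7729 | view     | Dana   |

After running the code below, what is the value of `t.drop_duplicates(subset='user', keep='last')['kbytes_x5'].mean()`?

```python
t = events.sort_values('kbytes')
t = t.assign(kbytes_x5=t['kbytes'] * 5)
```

32021.6666667

sort by kbytes:
   kbytes  action  user
5     259  logout   Pia
7    1142  logout  Dana
4    2894   click   Tom
8    4337     buy  Lena
6    5600  logout  Lena
2    6131  logout   Yui
9    7729    view  Dana
0    7759     buy   Pia
3    7996   login   Uma
1    8076    view   Pia
add column kbytes_x5 = t['kbytes'] * 5:
   kbytes  action  user  kbytes_x5
5     259  logout   Pia       1295
7    1142  logout  Dana       5710
4    2894   click   Tom      14470
8    4337     buy  Lena      21685
6    5600  logout  Lena      28000
2    6131  logout   Yui      30655
9    7729    view  Dana      38645
0    7759     buy   Pia      38795
3    7996   login   Uma      39980
1    8076    view   Pia      40380
drop duplicate user (keep=last):
   kbytes  action  user  kbytes_x5
4    2894   click   Tom      14470
6    5600  logout  Lena      28000
2    6131  logout   Yui      30655
9    7729    view  Dana      38645
3    7996   login   Uma      39980
1    8076    view   Pia      40380
Finally, mean of column 'kbytes_x5' = 32021.6666667.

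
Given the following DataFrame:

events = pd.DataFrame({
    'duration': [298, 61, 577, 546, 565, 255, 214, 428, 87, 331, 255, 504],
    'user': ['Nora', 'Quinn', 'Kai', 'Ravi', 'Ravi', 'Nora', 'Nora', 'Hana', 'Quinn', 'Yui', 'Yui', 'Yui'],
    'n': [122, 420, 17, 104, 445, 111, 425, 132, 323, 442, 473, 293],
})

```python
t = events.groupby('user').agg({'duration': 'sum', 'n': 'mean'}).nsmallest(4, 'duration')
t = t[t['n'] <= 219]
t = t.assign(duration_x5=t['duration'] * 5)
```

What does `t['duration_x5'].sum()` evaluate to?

group by user: sum(duration), mean(n):
       duration           n
user                       
Hana        428  132.000000
Kai         577   17.000000
Nora        767  219.333333
Quinn       148  371.500000
Ravi       1111  274.500000
Yui        1090  402.666667
take 4 rows with smallest duration:
       duration           n
user                       
Quinn       148  371.500000
Hana        428  132.000000
Kai         577   17.000000
Nora        767  219.333333
filter rows where n <= 219:
      duration      n
user                 
Hana       428  132.0
Kai        577   17.0
add column duration_x5 = t['duration'] * 5:
      duration      n  duration_x5
user                              
Hana       428  132.0         2140
Kai        577   17.0         2885
So sum() = 5025.

5025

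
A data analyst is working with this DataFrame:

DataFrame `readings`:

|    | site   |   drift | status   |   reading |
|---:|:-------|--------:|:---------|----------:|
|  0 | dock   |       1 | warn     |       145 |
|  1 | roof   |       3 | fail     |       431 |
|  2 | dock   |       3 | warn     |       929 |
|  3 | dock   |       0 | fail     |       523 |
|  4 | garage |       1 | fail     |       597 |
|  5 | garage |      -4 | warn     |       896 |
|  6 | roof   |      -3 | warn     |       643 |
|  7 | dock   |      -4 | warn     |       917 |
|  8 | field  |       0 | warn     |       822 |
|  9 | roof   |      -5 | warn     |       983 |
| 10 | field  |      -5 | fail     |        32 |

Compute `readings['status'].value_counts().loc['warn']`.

value_counts of status:
status
warn    7
fail    4
Name: count, dtype: int64
The value at index 'warn' is 7.

7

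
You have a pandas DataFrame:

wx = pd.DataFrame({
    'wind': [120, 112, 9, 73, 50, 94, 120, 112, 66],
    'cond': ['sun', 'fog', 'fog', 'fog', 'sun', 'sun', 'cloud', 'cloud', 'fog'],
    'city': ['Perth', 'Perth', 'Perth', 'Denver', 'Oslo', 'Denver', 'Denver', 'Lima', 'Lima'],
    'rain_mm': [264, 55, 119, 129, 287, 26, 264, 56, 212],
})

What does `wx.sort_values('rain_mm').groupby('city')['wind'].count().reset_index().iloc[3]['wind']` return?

sort by rain_mm:
   wind   cond    city  rain_mm
5    94    sun  Denver       26
1   112    fog   Perth       55
7   112  cloud    Lima       56
2     9    fog   Perth      119
3    73    fog  Denver      129
8    66    fog    Lima      212
0   120    sun   Perth      264
6   120  cloud  Denver      264
4    50    sun    Oslo      287
group by city, count of wind:
city
Denver    3
Lima      2
Oslo      1
Perth     3
Name: wind, dtype: int64
reset_index():
     city  wind
0  Denver     3
1    Lima     2
2    Oslo     1
3   Perth     3
Then the value at position 3, column 'wind': 3

3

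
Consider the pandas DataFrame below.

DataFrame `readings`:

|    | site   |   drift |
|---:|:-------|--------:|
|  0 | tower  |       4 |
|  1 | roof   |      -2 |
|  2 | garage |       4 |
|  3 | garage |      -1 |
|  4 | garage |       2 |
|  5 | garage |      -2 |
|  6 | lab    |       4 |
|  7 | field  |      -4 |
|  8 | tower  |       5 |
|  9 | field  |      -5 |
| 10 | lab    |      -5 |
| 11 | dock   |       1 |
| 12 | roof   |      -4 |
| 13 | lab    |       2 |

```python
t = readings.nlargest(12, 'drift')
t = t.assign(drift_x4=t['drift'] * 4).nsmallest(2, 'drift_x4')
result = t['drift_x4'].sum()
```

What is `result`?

-32

take 12 rows with largest drift:
      site  drift
8    tower      5
0    tower      4
2   garage      4
6      lab      4
4   garage      2
13     lab      2
11    dock      1
3   garage     -1
1     roof     -2
5   garage     -2
7    field     -4
12    roof     -4
add column drift_x4 = t['drift'] * 4:
      site  drift  drift_x4
8    tower      5        20
0    tower      4        16
2   garage      4        16
6      lab      4        16
4   garage      2         8
13     lab      2         8
11    dock      1         4
3   garage     -1        -4
1     roof     -2        -8
5   garage     -2        -8
7    field     -4       -16
12    roof     -4       -16
take 2 rows with smallest drift_x4:
     site  drift  drift_x4
7   field     -4       -16
12   roof     -4       -16
Taking the sum of column 'drift_x4' gives -32.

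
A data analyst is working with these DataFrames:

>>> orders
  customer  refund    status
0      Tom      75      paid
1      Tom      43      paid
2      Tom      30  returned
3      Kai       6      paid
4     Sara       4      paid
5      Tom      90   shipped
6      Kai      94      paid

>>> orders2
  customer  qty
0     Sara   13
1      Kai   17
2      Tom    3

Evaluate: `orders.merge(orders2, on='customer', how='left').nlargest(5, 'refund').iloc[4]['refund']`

merge on 'customer' (how='left') → 7 rows:
  customer  refund    status  qty
0      Tom      75      paid    3
1      Tom      43      paid    3
2      Tom      30  returned    3
3      Kai       6      paid   17
4     Sara       4      paid   13
5      Tom      90   shipped    3
6      Kai      94      paid   17
take 5 rows with largest refund:
  customer  refund    status  qty
6      Kai      94      paid   17
5      Tom      90   shipped    3
0      Tom      75      paid    3
1      Tom      43      paid    3
2      Tom      30  returned    3
Then the value at position 4, column 'refund': 30

30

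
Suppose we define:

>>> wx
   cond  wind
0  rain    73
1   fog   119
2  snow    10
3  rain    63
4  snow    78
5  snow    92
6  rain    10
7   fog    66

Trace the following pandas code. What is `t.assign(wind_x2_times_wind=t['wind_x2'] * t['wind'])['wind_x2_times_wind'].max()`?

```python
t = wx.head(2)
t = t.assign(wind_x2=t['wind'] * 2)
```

28322

take first 2 rows:
   cond  wind
0  rain    73
1   fog   119
add column wind_x2 = t['wind'] * 2:
   cond  wind  wind_x2
0  rain    73      146
1   fog   119      238
add column wind_x2_times_wind = t['wind_x2'] * t['wind']:
   cond  wind  wind_x2  wind_x2_times_wind
0  rain    73      146               10658
1   fog   119      238               28322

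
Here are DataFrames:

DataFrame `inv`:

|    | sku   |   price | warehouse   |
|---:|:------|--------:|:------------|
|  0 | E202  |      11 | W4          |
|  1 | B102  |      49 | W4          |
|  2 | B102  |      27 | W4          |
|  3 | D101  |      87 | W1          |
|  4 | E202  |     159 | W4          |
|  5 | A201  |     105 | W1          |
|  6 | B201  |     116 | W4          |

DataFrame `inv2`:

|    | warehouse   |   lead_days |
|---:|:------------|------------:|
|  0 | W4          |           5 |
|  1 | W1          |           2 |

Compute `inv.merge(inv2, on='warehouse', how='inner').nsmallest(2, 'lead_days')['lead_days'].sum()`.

merge on 'warehouse' (how='inner') → 7 rows:
    sku  price warehouse  lead_days
0  E202     11        W4          5
1  B102     49        W4          5
2  B102     27        W4          5
3  D101     87        W1          2
4  E202    159        W4          5
5  A201    105        W1          2
6  B201    116        W4          5
take 2 rows with smallest lead_days:
    sku  price warehouse  lead_days
3  D101     87        W1          2
5  A201    105        W1          2
So sum() = 4.

4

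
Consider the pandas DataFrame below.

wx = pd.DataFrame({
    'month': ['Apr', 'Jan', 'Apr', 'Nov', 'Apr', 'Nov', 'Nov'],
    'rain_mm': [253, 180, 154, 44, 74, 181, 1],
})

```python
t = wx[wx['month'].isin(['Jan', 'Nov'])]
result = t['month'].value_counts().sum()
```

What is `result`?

4

filter rows where month in ['Jan', 'Nov']:
  month  rain_mm
1   Jan      180
3   Nov       44
5   Nov      181
6   Nov        1
value_counts of month:
month
Nov    3
Jan    1
Name: count, dtype: int64
Hence 4.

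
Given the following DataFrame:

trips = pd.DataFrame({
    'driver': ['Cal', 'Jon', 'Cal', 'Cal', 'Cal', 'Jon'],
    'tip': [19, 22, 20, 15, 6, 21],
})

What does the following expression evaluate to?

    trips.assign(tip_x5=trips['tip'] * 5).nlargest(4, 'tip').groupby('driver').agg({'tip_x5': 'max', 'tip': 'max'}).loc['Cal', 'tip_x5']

add column tip_x5 = trips['tip'] * 5:
  driver  tip  tip_x5
0    Cal   19      95
1    Jon   22     110
2    Cal   20     100
3    Cal   15      75
4    Cal    6      30
5    Jon   21     105
take 4 rows with largest tip:
  driver  tip  tip_x5
1    Jon   22     110
5    Jon   21     105
2    Cal   20     100
0    Cal   19      95
group by driver: max(tip_x5), max(tip):
        tip_x5  tip
driver             
Cal        100   20
Jon        110   22
So loc['Cal', 'tip_x5'] = 100.

100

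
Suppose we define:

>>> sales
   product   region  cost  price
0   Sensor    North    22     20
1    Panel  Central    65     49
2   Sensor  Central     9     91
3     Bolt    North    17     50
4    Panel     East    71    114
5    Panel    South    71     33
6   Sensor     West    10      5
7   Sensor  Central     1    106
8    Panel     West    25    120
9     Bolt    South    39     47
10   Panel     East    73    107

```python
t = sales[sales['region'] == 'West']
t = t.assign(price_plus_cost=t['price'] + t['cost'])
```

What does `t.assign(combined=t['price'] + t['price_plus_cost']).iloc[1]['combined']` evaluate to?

265

filter rows where region == 'West':
  product region  cost  price
6  Sensor   West    10      5
8   Panel   West    25    120
add column price_plus_cost = t['price'] + t['cost']:
  product region  cost  price  price_plus_cost
6  Sensor   West    10      5               15
8   Panel   West    25    120              145
add column combined = t['price'] + t['price_plus_cost']:
  product region  cost  price  price_plus_cost  combined
6  Sensor   West    10      5               15        20
8   Panel   West    25    120              145       265
Reading off the value at position 1, column 'combined', we get 265.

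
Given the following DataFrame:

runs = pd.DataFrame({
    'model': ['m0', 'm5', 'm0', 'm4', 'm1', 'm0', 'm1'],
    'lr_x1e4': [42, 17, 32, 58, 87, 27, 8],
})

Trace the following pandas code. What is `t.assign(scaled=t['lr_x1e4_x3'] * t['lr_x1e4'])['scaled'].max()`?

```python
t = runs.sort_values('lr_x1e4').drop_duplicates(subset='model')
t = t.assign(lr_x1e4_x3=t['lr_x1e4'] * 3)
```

10092

sort by lr_x1e4:
  model  lr_x1e4
6    m1        8
1    m5       17
5    m0       27
2    m0       32
0    m0       42
3    m4       58
4    m1       87
drop duplicate model (keep=first):
  model  lr_x1e4
6    m1        8
1    m5       17
5    m0       27
3    m4       58
add column lr_x1e4_x3 = t['lr_x1e4'] * 3:
  model  lr_x1e4  lr_x1e4_x3
6    m1        8          24
1    m5       17          51
5    m0       27          81
3    m4       58         174
add column scaled = t['lr_x1e4_x3'] * t['lr_x1e4']:
  model  lr_x1e4  lr_x1e4_x3  scaled
6    m1        8          24     192
1    m5       17          51     867
5    m0       27          81    2187
3    m4       58         174   10092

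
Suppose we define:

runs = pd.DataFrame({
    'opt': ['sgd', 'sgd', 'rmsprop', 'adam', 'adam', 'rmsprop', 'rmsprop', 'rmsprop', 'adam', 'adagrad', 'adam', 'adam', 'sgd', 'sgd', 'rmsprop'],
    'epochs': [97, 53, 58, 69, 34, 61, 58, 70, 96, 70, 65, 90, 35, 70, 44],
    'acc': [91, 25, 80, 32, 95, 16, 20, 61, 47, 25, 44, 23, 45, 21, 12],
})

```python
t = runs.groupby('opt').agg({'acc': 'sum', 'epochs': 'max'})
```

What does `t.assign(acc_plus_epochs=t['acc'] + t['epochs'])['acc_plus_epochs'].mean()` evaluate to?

group by opt: sum(acc), max(epochs):
         acc  epochs
opt                 
adagrad   25      70
adam     241      96
rmsprop  189      70
sgd      182      97
add column acc_plus_epochs = t['acc'] + t['epochs']:
         acc  epochs  acc_plus_epochs
opt                                  
adagrad   25      70               95
adam     241      96              337
rmsprop  189      70              259
sgd      182      97              279

242.5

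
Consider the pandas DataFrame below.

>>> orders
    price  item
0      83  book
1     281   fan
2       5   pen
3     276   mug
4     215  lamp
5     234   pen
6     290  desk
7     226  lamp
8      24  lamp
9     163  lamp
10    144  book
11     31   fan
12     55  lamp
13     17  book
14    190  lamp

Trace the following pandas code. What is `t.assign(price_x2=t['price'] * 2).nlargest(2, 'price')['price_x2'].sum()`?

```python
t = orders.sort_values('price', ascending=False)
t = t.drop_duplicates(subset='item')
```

sort by price descending:
    price  item
6     290  desk
1     281   fan
3     276   mug
5     234   pen
7     226  lamp
4     215  lamp
14    190  lamp
9     163  lamp
10    144  book
0      83  book
12     55  lamp
11     31   fan
8      24  lamp
13     17  book
2       5   pen
drop duplicate item (keep=first):
    price  item
6     290  desk
1     281   fan
3     276   mug
5     234   pen
7     226  lamp
10    144  book
add column price_x2 = t['price'] * 2:
    price  item  price_x2
6     290  desk       580
1     281   fan       562
3     276   mug       552
5     234   pen       468
7     226  lamp       452
10    144  book       288
take 2 rows with largest price:
   price  item  price_x2
6    290  desk       580
1    281   fan       562
Hence 1142.

1142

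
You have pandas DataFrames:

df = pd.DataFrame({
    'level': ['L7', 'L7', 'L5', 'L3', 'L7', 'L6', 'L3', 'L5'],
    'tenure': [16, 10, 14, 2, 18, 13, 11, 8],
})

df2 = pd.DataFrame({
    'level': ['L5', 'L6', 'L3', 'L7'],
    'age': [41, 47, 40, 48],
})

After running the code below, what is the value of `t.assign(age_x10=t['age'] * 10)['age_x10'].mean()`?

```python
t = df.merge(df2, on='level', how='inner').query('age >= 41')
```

455.0

merge on 'level' (how='inner') → 8 rows:
  level  tenure  age
0    L7      16   48
1    L7      10   48
2    L5      14   41
3    L3       2   40
4    L7      18   48
5    L6      13   47
6    L3      11   40
7    L5       8   41
filter rows where age >= 41:
  level  tenure  age
0    L7      16   48
1    L7      10   48
2    L5      14   41
4    L7      18   48
5    L6      13   47
7    L5       8   41
add column age_x10 = t['age'] * 10:
  level  tenure  age  age_x10
0    L7      16   48      480
1    L7      10   48      480
2    L5      14   41      410
4    L7      18   48      480
5    L6      13   47      470
7    L5       8   41      410
Reading off the mean of column 'age_x10', we get 455.0.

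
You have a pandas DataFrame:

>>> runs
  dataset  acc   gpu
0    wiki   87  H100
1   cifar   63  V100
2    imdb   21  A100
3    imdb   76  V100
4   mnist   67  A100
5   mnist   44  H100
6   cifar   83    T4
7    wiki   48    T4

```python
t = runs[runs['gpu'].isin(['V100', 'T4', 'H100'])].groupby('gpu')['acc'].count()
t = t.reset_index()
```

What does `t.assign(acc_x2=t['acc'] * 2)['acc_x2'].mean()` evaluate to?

filter rows where gpu in ['V100', 'T4', 'H100']:
  dataset  acc   gpu
0    wiki   87  H100
1   cifar   63  V100
3    imdb   76  V100
5   mnist   44  H100
6   cifar   83    T4
7    wiki   48    T4
group by gpu, count of acc:
gpu
H100    2
T4      2
V100    2
Name: acc, dtype: int64
reset_index():
    gpu  acc
0  H100    2
1    T4    2
2  V100    2
add column acc_x2 = t['acc'] * 2:
    gpu  acc  acc_x2
0  H100    2       4
1    T4    2       4
2  V100    2       4
So mean() = 4.0.

4.0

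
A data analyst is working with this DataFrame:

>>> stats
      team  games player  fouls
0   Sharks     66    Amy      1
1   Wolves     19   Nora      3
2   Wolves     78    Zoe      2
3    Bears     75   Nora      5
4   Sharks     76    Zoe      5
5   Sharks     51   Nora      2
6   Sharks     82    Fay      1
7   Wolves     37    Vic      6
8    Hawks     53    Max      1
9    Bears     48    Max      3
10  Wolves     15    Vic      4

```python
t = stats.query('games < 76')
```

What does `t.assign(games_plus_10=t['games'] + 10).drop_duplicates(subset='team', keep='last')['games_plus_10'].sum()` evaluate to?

207

filter rows where games < 76:
      team  games player  fouls
0   Sharks     66    Amy      1
1   Wolves     19   Nora      3
3    Bears     75   Nora      5
5   Sharks     51   Nora      2
7   Wolves     37    Vic      6
8    Hawks     53    Max      1
9    Bears     48    Max      3
10  Wolves     15    Vic      4
add column games_plus_10 = t['games'] + 10:
      team  games player  fouls  games_plus_10
0   Sharks     66    Amy      1             76
1   Wolves     19   Nora      3             29
3    Bears     75   Nora      5             85
5   Sharks     51   Nora      2             61
7   Wolves     37    Vic      6             47
8    Hawks     53    Max      1             63
9    Bears     48    Max      3             58
10  Wolves     15    Vic      4             25
drop duplicate team (keep=last):
      team  games player  fouls  games_plus_10
5   Sharks     51   Nora      2             61
8    Hawks     53    Max      1             63
9    Bears     48    Max      3             58
10  Wolves     15    Vic      4             25
Then the sum of column 'games_plus_10': 207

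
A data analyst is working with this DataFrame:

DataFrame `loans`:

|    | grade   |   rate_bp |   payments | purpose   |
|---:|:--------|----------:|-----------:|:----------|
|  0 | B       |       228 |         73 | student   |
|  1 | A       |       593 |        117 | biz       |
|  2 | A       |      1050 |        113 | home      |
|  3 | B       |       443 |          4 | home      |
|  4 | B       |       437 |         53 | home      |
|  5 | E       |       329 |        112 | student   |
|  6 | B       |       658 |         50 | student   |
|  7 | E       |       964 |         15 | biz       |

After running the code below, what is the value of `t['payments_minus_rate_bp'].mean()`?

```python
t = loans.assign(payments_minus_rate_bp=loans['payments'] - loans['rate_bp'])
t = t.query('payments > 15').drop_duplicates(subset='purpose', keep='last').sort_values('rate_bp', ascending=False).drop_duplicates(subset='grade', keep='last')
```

-430.0

add column payments_minus_rate_bp = loans['payments'] - loans['rate_bp']:
  grade  rate_bp  payments  purpose  payments_minus_rate_bp
0     B      228        73  student                    -155
1     A      593       117      biz                    -476
2     A     1050       113     home                    -937
3     B      443         4     home                    -439
4     B      437        53     home                    -384
5     E      329       112  student                    -217
6     B      658        50  student                    -608
7     E      964        15      biz                    -949
filter rows where payments > 15:
  grade  rate_bp  payments  purpose  payments_minus_rate_bp
0     B      228        73  student                    -155
1     A      593       117      biz                    -476
2     A     1050       113     home                    -937
4     B      437        53     home                    -384
5     E      329       112  student                    -217
6     B      658        50  student                    -608
drop duplicate purpose (keep=last):
  grade  rate_bp  payments  purpose  payments_minus_rate_bp
1     A      593       117      biz                    -476
4     B      437        53     home                    -384
6     B      658        50  student                    -608
sort by rate_bp descending:
  grade  rate_bp  payments  purpose  payments_minus_rate_bp
6     B      658        50  student                    -608
1     A      593       117      biz                    -476
4     B      437        53     home                    -384
drop duplicate grade (keep=last):
  grade  rate_bp  payments purpose  payments_minus_rate_bp
1     A      593       117     biz                    -476
4     B      437        53    home                    -384
Hence -430.0.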